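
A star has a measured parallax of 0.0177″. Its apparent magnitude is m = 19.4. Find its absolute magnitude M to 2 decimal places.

M ≈ 15.64

d = 1/p = 1/0.0177″ = 56.50 pc
5 log₁₀(d/10 pc) = 5 log₁₀(56.50) − 5 = 3.760
M = m − 5 log₁₀(d/10) = 19.4 − 3.760 = 15.640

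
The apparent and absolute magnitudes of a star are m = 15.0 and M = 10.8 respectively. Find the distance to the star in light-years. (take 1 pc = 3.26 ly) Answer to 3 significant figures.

Distance modulus: m − M = 15.0 − (10.8) = 4.200
m − M = 5 log₁₀ d − 5
log₁₀ d = (m − M)/5 + 1 = 1.8400
d = 10^1.8400 = 69.18 pc
= 225.5 ly

d ≈ 226 ly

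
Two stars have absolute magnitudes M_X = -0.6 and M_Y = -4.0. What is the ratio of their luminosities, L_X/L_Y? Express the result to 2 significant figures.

ΔM = M_X − M_Y = 3.4
L_X/L_Y = 10^(−0.4 ΔM) = 10^-1.360 = 0.04365

L_X/L_Y ≈ 0.044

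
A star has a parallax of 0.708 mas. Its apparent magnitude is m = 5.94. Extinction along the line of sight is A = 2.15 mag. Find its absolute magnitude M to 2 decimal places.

M ≈ -6.96

p = 0.708 mas = 7.08×10^-4″ → d = 1/p = 1412 pc
5 log₁₀(d/10 pc) = 5 log₁₀(1412) − 5 = 10.750
M = m − 5 log₁₀(d/10) − A = 5.94 − 10.750 − 2.15 = -6.960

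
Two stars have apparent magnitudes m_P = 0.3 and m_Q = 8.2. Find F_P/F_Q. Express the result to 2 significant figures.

Magnitude difference = -7.9
Flux ratio = 10^(−0.4 Δm) = 10^(−0.4 × -7.9) = 10^3.160 = 1445

F_P/F_Q ≈ 1400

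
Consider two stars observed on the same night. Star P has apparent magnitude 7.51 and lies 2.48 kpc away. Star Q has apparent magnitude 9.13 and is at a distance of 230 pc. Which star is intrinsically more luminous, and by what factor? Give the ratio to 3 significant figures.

Star P: d = 2.48 kpc = 2480 pc
Star P: M = m − 5 log₁₀ d + 5 = 7.51 − 5·3.3945 + 5 = -4.462
Star Q: M = m − 5 log₁₀ d + 5 = 9.13 − 5·2.3617 + 5 = 2.321
ΔM = M_P − M_Q = -4.462 − (2.321) = -6.784; smaller M is more luminous → Star P.
L ratio = 10^(0.4 |ΔM|) = 10^2.713 = 516.9

Star P is more luminous, by a factor of 517.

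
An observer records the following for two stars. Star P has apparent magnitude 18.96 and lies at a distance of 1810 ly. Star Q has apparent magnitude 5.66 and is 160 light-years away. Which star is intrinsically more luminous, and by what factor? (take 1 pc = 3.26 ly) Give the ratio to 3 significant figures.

Star Q is more luminous, by a factor of 1630.

Star P: d = 1810 ly / 3.26 = 555.2 pc
Star P: M = m − 5 log₁₀ d + 5 = 18.96 − 5·2.7445 + 5 = 10.238
Star Q: d = 160 ly / 3.26 = 49.08 pc
Star Q: M = m − 5 log₁₀ d + 5 = 5.66 − 5·1.6909 + 5 = 2.205
ΔM = M_P − M_Q = 10.238 − (2.205) = 8.032; smaller M is more luminous → Star Q.
L ratio = 10^(0.4 |ΔM|) = 10^3.213 = 1633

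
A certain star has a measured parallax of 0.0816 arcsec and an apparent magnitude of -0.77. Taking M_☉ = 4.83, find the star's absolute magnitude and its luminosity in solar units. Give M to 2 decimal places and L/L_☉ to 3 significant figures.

d = 1/p = 1/0.0816″ = 12.25 pc
M = m − 5 log₁₀ d + 5 = -0.77 − 5·1.0883 + 5 = -1.212
M − M_☉ = -1.212 − 4.83 = -6.042
L/L_☉ = 10^(−0.4 × -6.042) = 261.0

M ≈ -1.21; L/L_☉ ≈ 261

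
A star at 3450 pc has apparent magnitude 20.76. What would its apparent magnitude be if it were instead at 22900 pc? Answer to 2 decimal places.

Flux ∝ 1/d², so Δm = 5 log₁₀(d₂/d₁) = 5 log₁₀(22900/3450) = 4.110
m₂ = m₁ + Δm = 20.76 + (4.110) = 24.870

m ≈ 24.87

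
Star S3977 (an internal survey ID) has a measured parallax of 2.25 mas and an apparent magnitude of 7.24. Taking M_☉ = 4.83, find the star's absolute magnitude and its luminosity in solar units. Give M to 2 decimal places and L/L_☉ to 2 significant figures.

d = 1/p = 1000/2.25 mas = 444.4 pc
M = m − 5 log₁₀ d + 5 = 7.24 − 5·2.6478 + 5 = -0.999
M − M_☉ = -0.999 − 4.83 = -5.829
L/L_☉ = 10^(−0.4 × -5.829) = 214.6

M ≈ -1.00; L/L_☉ ≈ 210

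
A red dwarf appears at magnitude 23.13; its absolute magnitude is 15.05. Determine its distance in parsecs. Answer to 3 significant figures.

d ≈ 413 pc

Distance modulus: m − M = 23.13 − (15.05) = 8.080
m − M = 5 log₁₀ d − 5
log₁₀ d = (m − M)/5 + 1 = 2.6160
d = 10^2.6160 = 413.0 pc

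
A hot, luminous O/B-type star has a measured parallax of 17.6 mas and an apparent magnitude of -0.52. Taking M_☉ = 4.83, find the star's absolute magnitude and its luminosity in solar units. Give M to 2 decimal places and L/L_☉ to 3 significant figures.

M ≈ -4.29; L/L_☉ ≈ 4460

d = 1/p = 1000/17.6 mas = 56.82 pc
M = m − 5 log₁₀ d + 5 = -0.52 − 5·1.7545 + 5 = -4.292
M − M_☉ = -4.292 − 4.83 = -9.122
L/L_☉ = 10^(−0.4 × -9.122) = 4456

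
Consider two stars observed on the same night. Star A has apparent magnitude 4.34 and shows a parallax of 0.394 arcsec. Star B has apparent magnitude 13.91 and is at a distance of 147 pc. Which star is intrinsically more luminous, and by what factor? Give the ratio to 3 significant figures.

Star A is more luminous, by a factor of 2.01.

Star A: d = 1/p = 1/0.394″ = 2.538 pc
Star A: M = m − 5 log₁₀ d + 5 = 4.34 − 5·0.4045 + 5 = 7.317
Star B: M = m − 5 log₁₀ d + 5 = 13.91 − 5·2.1673 + 5 = 8.073
ΔM = M_A − M_B = 7.317 − (8.073) = -0.756; smaller M is more luminous → Star A.
L ratio = 10^(0.4 |ΔM|) = 10^0.302 = 2.006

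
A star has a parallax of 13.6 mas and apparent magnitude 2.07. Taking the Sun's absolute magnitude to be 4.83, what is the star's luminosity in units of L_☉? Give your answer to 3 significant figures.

L/L_☉ ≈ 687

d = 1/p = 1000/13.6 mas = 73.53 pc
M = m − 5 log₁₀ d + 5 = 2.07 − 5·1.8665 + 5 = -2.262
M − M_☉ = -2.262 − 4.83 = -7.092
L/L_☉ = 10^(−0.4 × -7.092) = 686.9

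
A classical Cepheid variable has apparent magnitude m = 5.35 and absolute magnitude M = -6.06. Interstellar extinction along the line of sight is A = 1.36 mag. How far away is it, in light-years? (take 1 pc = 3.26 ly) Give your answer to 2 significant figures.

d ≈ 3300 ly

m − M = 5 log₁₀(d/10 pc) + A  ⇒  5.35 − (-6.06) − 1.36 = 5 log₁₀(d/10)
10.050 = 5 log₁₀(d/10)
log₁₀ d = (m − M − A)/5 + 1 = 3.0100
d = 10^3.0100 = 1023 pc
= 3336 ly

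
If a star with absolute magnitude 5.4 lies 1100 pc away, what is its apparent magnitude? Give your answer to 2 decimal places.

m = M + 5 log₁₀ d − 5 = 5.4 + 5·3.0414 − 5 = 15.607

m ≈ 15.61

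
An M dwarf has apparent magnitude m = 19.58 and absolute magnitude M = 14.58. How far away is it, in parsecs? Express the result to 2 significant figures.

d ≈ 100 pc

Distance modulus: m − M = 19.58 − (14.58) = 5.000
m − M = 5 log₁₀ d − 5
log₁₀ d = (m − M)/5 + 1 = 2.0000
d = 10^2.0000 = 100.0 pc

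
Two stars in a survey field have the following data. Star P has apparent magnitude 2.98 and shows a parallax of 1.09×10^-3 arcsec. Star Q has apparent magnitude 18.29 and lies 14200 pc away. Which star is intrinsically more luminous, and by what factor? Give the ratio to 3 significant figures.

Star P is more luminous, by a factor of 5550.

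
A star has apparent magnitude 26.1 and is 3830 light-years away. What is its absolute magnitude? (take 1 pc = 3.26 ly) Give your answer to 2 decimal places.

d = 3830 ly / 3.26 = 1175 pc
5 log₁₀(d/10 pc) = 5 log₁₀(1175) − 5 = 10.350
M = m − 5 log₁₀(d/10) = 26.1 − 10.350 = 15.750

M ≈ 15.75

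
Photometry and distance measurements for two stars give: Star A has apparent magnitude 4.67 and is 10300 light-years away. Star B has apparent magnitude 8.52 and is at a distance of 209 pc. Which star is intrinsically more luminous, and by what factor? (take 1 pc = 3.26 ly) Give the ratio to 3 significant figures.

Star A is more luminous, by a factor of 7920.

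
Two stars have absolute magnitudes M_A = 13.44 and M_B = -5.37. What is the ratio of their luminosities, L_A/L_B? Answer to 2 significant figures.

L_A/L_B ≈ 3.0×10^-8

ΔM = M_A − M_B = 18.81
L_A/L_B = 10^(−0.4 ΔM) = 10^-7.524 = 2.992×10^-8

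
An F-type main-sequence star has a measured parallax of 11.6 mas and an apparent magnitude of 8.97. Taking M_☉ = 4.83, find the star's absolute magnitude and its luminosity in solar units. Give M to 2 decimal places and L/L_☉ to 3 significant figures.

M ≈ 4.29; L/L_☉ ≈ 1.64

d = 1/p = 1000/11.6 mas = 86.21 pc
M = m − 5 log₁₀ d + 5 = 8.97 − 5·1.9355 + 5 = 4.292
M − M_☉ = 4.292 − 4.83 = -0.538
L/L_☉ = 10^(−0.4 × -0.538) = 1.641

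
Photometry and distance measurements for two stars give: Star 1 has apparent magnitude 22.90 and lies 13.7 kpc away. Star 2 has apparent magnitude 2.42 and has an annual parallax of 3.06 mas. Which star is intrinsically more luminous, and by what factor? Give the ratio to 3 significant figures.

Star 1: d = 13.7 kpc = 13700 pc
Star 1: M = m − 5 log₁₀ d + 5 = 22.90 − 5·4.1367 + 5 = 7.216
Star 2: p = 3.06 mas = 3.06×10^-3″ → d = 1/p = 326.8 pc
Star 2: M = m − 5 log₁₀ d + 5 = 2.42 − 5·2.5143 + 5 = -5.151
ΔM = M_1 − M_2 = 7.216 − (-5.151) = 12.368; smaller M is more luminous → Star 2.
L ratio = 10^(0.4 |ΔM|) = 10^4.947 = 88540

Star 2 is more luminous, by a factor of 88500.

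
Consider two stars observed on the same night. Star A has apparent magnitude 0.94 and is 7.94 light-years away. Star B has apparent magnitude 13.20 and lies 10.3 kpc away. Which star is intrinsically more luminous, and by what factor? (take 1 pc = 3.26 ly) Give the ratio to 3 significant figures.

Star B is more luminous, by a factor of 223.

Star A: d = 7.94 ly / 3.26 = 2.436 pc
Star A: M = m − 5 log₁₀ d + 5 = 0.94 − 5·0.3866 + 5 = 4.007
Star B: d = 10.3 kpc = 10300 pc
Star B: M = m − 5 log₁₀ d + 5 = 13.20 − 5·4.0128 + 5 = -1.864
ΔM = M_A − M_B = 4.007 − (-1.864) = 5.871; smaller M is more luminous → Star B.
L ratio = 10^(0.4 |ΔM|) = 10^2.348 = 223.1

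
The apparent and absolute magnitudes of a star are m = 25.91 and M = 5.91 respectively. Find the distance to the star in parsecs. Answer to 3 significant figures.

d ≈ 100000 pc

Distance modulus: m − M = 25.91 − (5.91) = 20.000
m − M = 5 log₁₀ d − 5
log₁₀ d = (m − M)/5 + 1 = 5.0000
d = 10^5.0000 = 100000 pc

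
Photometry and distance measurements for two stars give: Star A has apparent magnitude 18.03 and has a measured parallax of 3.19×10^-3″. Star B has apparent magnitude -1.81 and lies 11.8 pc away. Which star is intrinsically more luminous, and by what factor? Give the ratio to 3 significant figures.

Star B is more luminous, by a factor of 122000.

Star A: d = 1/p = 1/3.19×10^-3″ = 313.5 pc
Star A: M = m − 5 log₁₀ d + 5 = 18.03 − 5·2.4962 + 5 = 10.549
Star B: M = m − 5 log₁₀ d + 5 = -1.81 − 5·1.0719 + 5 = -2.169
ΔM = M_A − M_B = 10.549 − (-2.169) = 12.718; smaller M is more luminous → Star B.
L ratio = 10^(0.4 |ΔM|) = 10^5.087 = 122300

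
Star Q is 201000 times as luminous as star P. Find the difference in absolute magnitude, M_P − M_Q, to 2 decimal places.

Pogson: ΔM = −2.5 log₁₀(ratio) = −2.5 log₁₀(201000) = −2.5 × 5.3032 = -13.258
Star Q is brighter so has the smaller magnitude: M_P − M_Q is positive.

M_P − M_Q ≈ 13.26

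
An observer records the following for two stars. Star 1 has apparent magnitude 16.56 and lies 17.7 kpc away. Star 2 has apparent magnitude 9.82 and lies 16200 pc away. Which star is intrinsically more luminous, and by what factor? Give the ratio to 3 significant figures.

Star 2 is more luminous, by a factor of 416.

Star 1: d = 17.7 kpc = 17700 pc
Star 1: M = m − 5 log₁₀ d + 5 = 16.56 − 5·4.2480 + 5 = 0.320
Star 2: M = m − 5 log₁₀ d + 5 = 9.82 − 5·4.2095 + 5 = -6.228
ΔM = M_1 − M_2 = 0.320 − (-6.228) = 6.548; smaller M is more luminous → Star 2.
L ratio = 10^(0.4 |ΔM|) = 10^2.619 = 416.0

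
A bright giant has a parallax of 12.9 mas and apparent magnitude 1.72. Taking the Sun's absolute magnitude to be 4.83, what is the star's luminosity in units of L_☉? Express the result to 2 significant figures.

d = 1/p = 1000/12.9 mas = 77.52 pc
M = m − 5 log₁₀ d + 5 = 1.72 − 5·1.8894 + 5 = -2.727
M − M_☉ = -2.727 − 4.83 = -7.557
L/L_☉ = 10^(−0.4 × -7.557) = 1054

L/L_☉ ≈ 1100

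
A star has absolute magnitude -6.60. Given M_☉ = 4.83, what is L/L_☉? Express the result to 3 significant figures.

L/L_☉ ≈ 37300

M − M_☉ = -6.60 − 4.83 = -11.430
L/L_☉ = 10^(−0.4 (M − M_☉)) = 10^4.572 = 37330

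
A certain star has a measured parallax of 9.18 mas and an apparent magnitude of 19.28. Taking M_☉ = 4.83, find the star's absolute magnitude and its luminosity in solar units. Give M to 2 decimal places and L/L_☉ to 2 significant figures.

d = 1/p = 1000/9.18 mas = 108.9 pc
M = m − 5 log₁₀ d + 5 = 19.28 − 5·2.0372 + 5 = 14.094
M − M_☉ = 14.094 − 4.83 = 9.264
L/L_☉ = 10^(−0.4 × 9.264) = 1.969×10^-4

M ≈ 14.09; L/L_☉ ≈ 2.0×10^-4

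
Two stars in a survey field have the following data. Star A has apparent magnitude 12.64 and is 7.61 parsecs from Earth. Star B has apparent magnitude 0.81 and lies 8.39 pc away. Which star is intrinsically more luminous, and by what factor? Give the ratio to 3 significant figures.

Star A: M = m − 5 log₁₀ d + 5 = 12.64 − 5·0.8814 + 5 = 13.233
Star B: M = m − 5 log₁₀ d + 5 = 0.81 − 5·0.9238 + 5 = 1.191
ΔM = M_A − M_B = 13.233 − (1.191) = 12.042; smaller M is more luminous → Star B.
L ratio = 10^(0.4 |ΔM|) = 10^4.817 = 65580

Star B is more luminous, by a factor of 65600.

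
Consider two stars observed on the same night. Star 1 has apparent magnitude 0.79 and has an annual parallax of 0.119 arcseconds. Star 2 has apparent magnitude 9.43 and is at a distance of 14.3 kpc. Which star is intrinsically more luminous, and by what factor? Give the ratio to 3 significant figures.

Star 1: d = 1/p = 1/0.119″ = 8.403 pc
Star 1: M = m − 5 log₁₀ d + 5 = 0.79 − 5·0.9245 + 5 = 1.168
Star 2: d = 14.3 kpc = 14300 pc
Star 2: M = m − 5 log₁₀ d + 5 = 9.43 − 5·4.1553 + 5 = -6.347
ΔM = M_1 − M_2 = 1.168 − (-6.347) = 7.514; smaller M is more luminous → Star 2.
L ratio = 10^(0.4 |ΔM|) = 10^3.006 = 1013

Star 2 is more luminous, by a factor of 1010.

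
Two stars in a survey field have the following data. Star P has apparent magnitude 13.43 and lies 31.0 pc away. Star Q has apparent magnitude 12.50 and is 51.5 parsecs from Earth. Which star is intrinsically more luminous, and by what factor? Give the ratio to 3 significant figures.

Star Q is more luminous, by a factor of 6.50.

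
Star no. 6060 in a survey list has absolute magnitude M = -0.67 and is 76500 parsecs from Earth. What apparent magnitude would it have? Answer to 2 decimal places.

m = M + 5 log₁₀ d − 5 = -0.67 + 5·4.8837 − 5 = 18.748

m ≈ 18.75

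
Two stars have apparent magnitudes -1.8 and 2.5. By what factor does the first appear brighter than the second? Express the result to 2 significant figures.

52

Δm = -1.8 − (2.5) = -4.3
Flux ratio = 10^(−0.4 Δm) = 10^(−0.4 × -4.3) = 10^1.720 = 52.48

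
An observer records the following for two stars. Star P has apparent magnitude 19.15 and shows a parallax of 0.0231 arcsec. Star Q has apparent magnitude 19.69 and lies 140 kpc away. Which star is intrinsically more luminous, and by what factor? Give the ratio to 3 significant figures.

Star P: d = 1/p = 1/0.0231″ = 43.29 pc
Star P: M = m − 5 log₁₀ d + 5 = 19.15 − 5·1.6364 + 5 = 15.968
Star Q: d = 140 kpc = 140000 pc
Star Q: M = m − 5 log₁₀ d + 5 = 19.69 − 5·5.1461 + 5 = -1.041
ΔM = M_P − M_Q = 15.968 − (-1.041) = 17.009; smaller M is more luminous → Star Q.
L ratio = 10^(0.4 |ΔM|) = 10^6.803 = 6.360×10^6

Star Q is more luminous, by a factor of 6.36×10^6.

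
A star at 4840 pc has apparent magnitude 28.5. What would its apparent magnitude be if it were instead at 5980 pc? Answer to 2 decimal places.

m ≈ 28.96

Flux ∝ 1/d², so Δm = 5 log₁₀(d₂/d₁) = 5 log₁₀(5980/4840) = 0.459
m₂ = m₁ + Δm = 28.5 + (0.459) = 28.959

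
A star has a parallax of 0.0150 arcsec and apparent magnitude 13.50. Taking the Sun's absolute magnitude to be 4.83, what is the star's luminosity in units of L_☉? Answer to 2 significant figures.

L/L_☉ ≈ 0.015

d = 1/p = 1/0.0150″ = 66.67 pc
M = m − 5 log₁₀ d + 5 = 13.50 − 5·1.8239 + 5 = 9.380
M − M_☉ = 9.380 − 4.83 = 4.550
L/L_☉ = 10^(−0.4 × 4.550) = 0.01513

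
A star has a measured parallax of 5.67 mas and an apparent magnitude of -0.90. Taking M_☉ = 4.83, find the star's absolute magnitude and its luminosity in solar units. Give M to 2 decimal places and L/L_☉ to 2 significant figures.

M ≈ -7.13; L/L_☉ ≈ 61000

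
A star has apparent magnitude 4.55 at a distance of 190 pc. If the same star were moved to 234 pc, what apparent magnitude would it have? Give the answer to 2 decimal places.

m ≈ 5.00

Flux ∝ 1/d², so Δm = 5 log₁₀(d₂/d₁) = 5 log₁₀(234/190) = 0.452
m₂ = m₁ + Δm = 4.55 + (0.452) = 5.002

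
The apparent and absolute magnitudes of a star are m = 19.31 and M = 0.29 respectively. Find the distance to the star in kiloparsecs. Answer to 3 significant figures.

μ = m − M = 19.020
m − M = 5 log₁₀ d − 5
log₁₀ d = (m − M)/5 + 1 = 4.8040
d = 10^4.8040 = 63680 pc
= 63.68 kpc

d ≈ 63.7 kpc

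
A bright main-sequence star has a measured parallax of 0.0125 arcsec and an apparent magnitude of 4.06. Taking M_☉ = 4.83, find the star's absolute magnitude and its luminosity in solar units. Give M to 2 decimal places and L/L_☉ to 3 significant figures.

M ≈ -0.46; L/L_☉ ≈ 130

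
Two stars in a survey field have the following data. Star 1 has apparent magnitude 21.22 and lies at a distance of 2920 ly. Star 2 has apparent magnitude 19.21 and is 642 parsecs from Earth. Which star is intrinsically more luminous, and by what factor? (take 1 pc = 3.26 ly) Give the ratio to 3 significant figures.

Star 1: d = 2920 ly / 3.26 = 895.7 pc
Star 1: M = m − 5 log₁₀ d + 5 = 21.22 − 5·2.9522 + 5 = 11.459
Star 2: M = m − 5 log₁₀ d + 5 = 19.21 − 5·2.8075 + 5 = 10.172
ΔM = M_1 − M_2 = 11.459 − (10.172) = 1.287; smaller M is more luminous → Star 2.
L ratio = 10^(0.4 |ΔM|) = 10^0.515 = 3.271

Star 2 is more luminous, by a factor of 3.27.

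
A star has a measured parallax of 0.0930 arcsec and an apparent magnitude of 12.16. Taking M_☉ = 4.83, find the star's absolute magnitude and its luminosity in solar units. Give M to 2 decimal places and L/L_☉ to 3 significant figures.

M ≈ 12.00; L/L_☉ ≈ 1.35×10^-3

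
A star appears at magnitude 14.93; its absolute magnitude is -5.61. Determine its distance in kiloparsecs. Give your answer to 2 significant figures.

d ≈ 130 kpc

Distance modulus: m − M = 14.93 − (-5.61) = 20.540
m − M = 5 log₁₀ d − 5
log₁₀ d = (m − M)/5 + 1 = 5.1080
d = 10^5.1080 = 128200 pc
= 128.2 kpc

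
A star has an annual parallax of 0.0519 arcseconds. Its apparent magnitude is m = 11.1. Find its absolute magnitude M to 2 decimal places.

M ≈ 9.68

d = 1/p = 1/0.0519″ = 19.27 pc
5 log₁₀(d/10 pc) = 5 log₁₀(19.27) − 5 = 1.424
M = m − 5 log₁₀(d/10) = 11.1 − 1.424 = 9.676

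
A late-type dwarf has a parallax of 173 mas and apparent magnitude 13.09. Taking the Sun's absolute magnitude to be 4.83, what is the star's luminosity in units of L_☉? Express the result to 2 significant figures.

d = 1/p = 1000/173 mas = 5.780 pc
M = m − 5 log₁₀ d + 5 = 13.09 − 5·0.7620 + 5 = 14.280
M − M_☉ = 14.280 − 4.83 = 9.450
L/L_☉ = 10^(−0.4 × 9.450) = 1.659×10^-4

L/L_☉ ≈ 1.7×10^-4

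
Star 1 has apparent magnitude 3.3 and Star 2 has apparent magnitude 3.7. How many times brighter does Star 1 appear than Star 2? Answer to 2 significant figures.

Magnitude difference = -0.4
Flux ratio = 10^(−0.4 Δm) = 10^(−0.4 × -0.4) = 10^0.160 = 1.445

1.4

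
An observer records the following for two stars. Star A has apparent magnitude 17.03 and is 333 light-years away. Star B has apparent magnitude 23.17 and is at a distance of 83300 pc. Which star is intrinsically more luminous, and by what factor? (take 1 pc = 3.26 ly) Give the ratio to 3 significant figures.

Star B is more luminous, by a factor of 2330.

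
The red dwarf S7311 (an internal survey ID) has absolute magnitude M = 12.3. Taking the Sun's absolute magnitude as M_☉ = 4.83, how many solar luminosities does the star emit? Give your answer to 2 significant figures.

L/L_☉ ≈ 1.0×10^-3

M − M_☉ = 12.3 − 4.83 = 7.470
L/L_☉ = 10^(−0.4 (M − M_☉)) = 10^-2.988 = 1.028×10^-3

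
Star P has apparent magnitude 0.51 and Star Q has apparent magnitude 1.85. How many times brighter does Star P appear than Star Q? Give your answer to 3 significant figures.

3.44

Δm = 0.51 − (1.85) = -1.34
Flux ratio = 10^(−0.4 Δm) = 10^(−0.4 × -1.34) = 10^0.536 = 3.436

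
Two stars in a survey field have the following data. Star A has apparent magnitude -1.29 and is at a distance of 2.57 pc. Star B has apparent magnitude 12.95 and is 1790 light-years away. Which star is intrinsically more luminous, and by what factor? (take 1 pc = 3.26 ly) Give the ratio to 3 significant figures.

Star A is more luminous, by a factor of 10.9.

Star A: M = m − 5 log₁₀ d + 5 = -1.29 − 5·0.4099 + 5 = 1.660
Star B: d = 1790 ly / 3.26 = 549.1 pc
Star B: M = m − 5 log₁₀ d + 5 = 12.95 − 5·2.7396 + 5 = 4.252
ΔM = M_A − M_B = 1.660 − (4.252) = -2.591; smaller M is more luminous → Star A.
L ratio = 10^(0.4 |ΔM|) = 10^1.037 = 10.88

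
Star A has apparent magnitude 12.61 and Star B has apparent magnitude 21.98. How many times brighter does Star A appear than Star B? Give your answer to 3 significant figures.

Δm = 12.61 − (21.98) = -9.37
Flux ratio = 10^(−0.4 Δm) = 10^(−0.4 × -9.37) = 10^3.748 = 5598

5600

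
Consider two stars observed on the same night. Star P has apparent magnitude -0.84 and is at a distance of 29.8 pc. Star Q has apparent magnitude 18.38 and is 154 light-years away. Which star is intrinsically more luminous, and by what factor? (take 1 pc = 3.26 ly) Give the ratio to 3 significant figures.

Star P is more luminous, by a factor of 1.94×10^7.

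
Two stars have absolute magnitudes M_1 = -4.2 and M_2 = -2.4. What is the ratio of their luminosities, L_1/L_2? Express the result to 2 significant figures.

L_1/L_2 ≈ 5.2

ΔM = M_1 − M_2 = -1.8
L_1/L_2 = 10^(−0.4 ΔM) = 10^0.720 = 5.248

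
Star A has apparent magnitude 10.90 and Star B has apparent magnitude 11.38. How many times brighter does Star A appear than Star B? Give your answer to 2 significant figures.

Magnitude difference = -0.48
Flux ratio = 10^(−0.4 Δm) = 10^(−0.4 × -0.48) = 10^0.192 = 1.556

1.6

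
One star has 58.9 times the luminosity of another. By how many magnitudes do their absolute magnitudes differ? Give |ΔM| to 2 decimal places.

Pogson: ΔM = −2.5 log₁₀(ratio) = −2.5 log₁₀(58.9) = −2.5 × 1.7701 = -4.425

|ΔM| ≈ 4.43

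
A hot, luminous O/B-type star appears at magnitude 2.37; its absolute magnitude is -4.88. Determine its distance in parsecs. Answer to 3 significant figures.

μ = m − M = 7.250
m − M = 5 log₁₀ d − 5
log₁₀ d = (m − M)/5 + 1 = 2.4500
d = 10^2.4500 = 281.8 pc

d ≈ 282 pc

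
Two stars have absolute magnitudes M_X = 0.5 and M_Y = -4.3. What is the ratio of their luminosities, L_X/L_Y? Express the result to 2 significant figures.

ΔM = M_X − M_Y = 4.8
L_X/L_Y = 10^(−0.4 ΔM) = 10^-1.920 = 0.01202

L_X/L_Y ≈ 0.012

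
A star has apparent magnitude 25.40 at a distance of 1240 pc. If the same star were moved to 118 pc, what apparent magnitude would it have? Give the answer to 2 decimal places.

Flux ∝ 1/d², so Δm = 5 log₁₀(d₂/d₁) = 5 log₁₀(118/1240) = -5.108
m₂ = m₁ + Δm = 25.40 + (-5.108) = 20.292

m ≈ 20.29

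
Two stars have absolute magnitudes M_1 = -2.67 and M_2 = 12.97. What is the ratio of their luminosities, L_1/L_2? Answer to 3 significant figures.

L_1/L_2 ≈ 1.80×10^6

ΔM = M_1 − M_2 = -15.64
L_1/L_2 = 10^(−0.4 ΔM) = 10^6.256 = 1.803×10^6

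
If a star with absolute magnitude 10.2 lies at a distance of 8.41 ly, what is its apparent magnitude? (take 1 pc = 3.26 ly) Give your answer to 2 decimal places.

m ≈ 7.26

d = 8.41 ly / 3.26 = 2.580 pc
m = M + 5 log₁₀ d − 5 = 10.2 + 5·0.4116 − 5 = 7.258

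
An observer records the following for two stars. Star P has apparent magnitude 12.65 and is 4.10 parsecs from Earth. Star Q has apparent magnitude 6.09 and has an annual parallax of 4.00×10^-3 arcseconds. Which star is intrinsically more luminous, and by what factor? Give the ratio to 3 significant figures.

Star P: M = m − 5 log₁₀ d + 5 = 12.65 − 5·0.6128 + 5 = 14.586
Star Q: d = 1/p = 1/4.00×10^-3″ = 250.0 pc
Star Q: M = m − 5 log₁₀ d + 5 = 6.09 − 5·2.3979 + 5 = -0.900
ΔM = M_P − M_Q = 14.586 − (-0.900) = 15.486; smaller M is more luminous → Star Q.
L ratio = 10^(0.4 |ΔM|) = 10^6.194 = 1.564×10^6

Star Q is more luminous, by a factor of 1.56×10^6.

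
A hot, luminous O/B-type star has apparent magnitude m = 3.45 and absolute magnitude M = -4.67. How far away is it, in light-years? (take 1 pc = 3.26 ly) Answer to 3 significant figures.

d ≈ 1370 ly

μ = m − M = 8.120
m − M = 5 log₁₀ d − 5
log₁₀ d = (m − M)/5 + 1 = 2.6240
d = 10^2.6240 = 420.7 pc
= 1372 ly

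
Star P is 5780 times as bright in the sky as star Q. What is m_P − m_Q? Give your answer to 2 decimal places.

m_P − m_Q ≈ -9.40

Pogson: Δm = −2.5 log₁₀(ratio) = −2.5 log₁₀(5780) = −2.5 × 3.7619 = -9.405
Star P is brighter, so it has the smaller magnitude: the difference is negative.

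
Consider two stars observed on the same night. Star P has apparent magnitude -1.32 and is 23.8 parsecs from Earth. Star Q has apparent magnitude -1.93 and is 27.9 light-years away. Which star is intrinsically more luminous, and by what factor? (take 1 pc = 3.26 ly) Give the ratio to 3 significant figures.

Star P is more luminous, by a factor of 4.41.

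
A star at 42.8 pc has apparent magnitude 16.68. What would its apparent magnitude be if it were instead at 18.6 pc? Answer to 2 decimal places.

Flux ∝ 1/d², so Δm = 5 log₁₀(d₂/d₁) = 5 log₁₀(18.6/42.8) = -1.810
m₂ = m₁ + Δm = 16.68 + (-1.810) = 14.870

m ≈ 14.87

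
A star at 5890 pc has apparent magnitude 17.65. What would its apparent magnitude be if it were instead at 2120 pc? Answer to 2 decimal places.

m ≈ 15.43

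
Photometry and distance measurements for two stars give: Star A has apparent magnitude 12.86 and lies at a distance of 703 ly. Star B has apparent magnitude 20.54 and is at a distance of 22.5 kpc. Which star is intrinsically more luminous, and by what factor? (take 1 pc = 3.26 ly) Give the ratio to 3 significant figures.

Star A: d = 703 ly / 3.26 = 215.6 pc
Star A: M = m − 5 log₁₀ d + 5 = 12.86 − 5·2.3337 + 5 = 6.191
Star B: d = 22.5 kpc = 22500 pc
Star B: M = m − 5 log₁₀ d + 5 = 20.54 − 5·4.3522 + 5 = 3.779
ΔM = M_A − M_B = 6.191 − (3.779) = 2.412; smaller M is more luminous → Star B.
L ratio = 10^(0.4 |ΔM|) = 10^0.965 = 9.223

Star B is more luminous, by a factor of 9.22.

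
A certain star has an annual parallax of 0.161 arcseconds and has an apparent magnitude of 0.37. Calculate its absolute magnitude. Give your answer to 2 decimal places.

d = 1/p = 1/0.161″ = 6.211 pc
5 log₁₀(d/10 pc) = 5 log₁₀(6.211) − 5 = -1.034
M = m − 5 log₁₀(d/10) = 0.37 + 1.034 = 1.404

M ≈ 1.40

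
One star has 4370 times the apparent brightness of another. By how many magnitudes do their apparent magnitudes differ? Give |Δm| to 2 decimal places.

Pogson: Δm = −2.5 log₁₀(ratio) = −2.5 log₁₀(4370) = −2.5 × 3.6405 = -9.101

|Δm| ≈ 9.10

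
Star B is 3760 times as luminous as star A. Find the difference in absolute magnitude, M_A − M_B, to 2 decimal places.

M_A − M_B ≈ 8.94

Pogson: ΔM = −2.5 log₁₀(ratio) = −2.5 log₁₀(3760) = −2.5 × 3.5752 = -8.938
Star B is brighter so has the smaller magnitude: M_A − M_B is positive.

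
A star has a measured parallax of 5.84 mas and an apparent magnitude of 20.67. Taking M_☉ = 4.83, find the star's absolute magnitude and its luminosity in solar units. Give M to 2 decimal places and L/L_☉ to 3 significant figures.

d = 1/p = 1000/5.84 mas = 171.2 pc
M = m − 5 log₁₀ d + 5 = 20.67 − 5·2.2336 + 5 = 14.502
M − M_☉ = 14.502 − 4.83 = 9.672
L/L_☉ = 10^(−0.4 × 9.672) = 1.353×10^-4

M ≈ 14.50; L/L_☉ ≈ 1.35×10^-4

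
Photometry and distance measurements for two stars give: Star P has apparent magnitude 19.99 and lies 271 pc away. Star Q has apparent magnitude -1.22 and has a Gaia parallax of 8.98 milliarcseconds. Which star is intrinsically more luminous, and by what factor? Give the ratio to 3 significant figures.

Star P: M = m − 5 log₁₀ d + 5 = 19.99 − 5·2.4330 + 5 = 12.825
Star Q: p = 8.98 mas = 8.98×10^-3″ → d = 1/p = 111.4 pc
Star Q: M = m − 5 log₁₀ d + 5 = -1.22 − 5·2.0467 + 5 = -6.454
ΔM = M_P − M_Q = 12.825 − (-6.454) = 19.279; smaller M is more luminous → Star Q.
L ratio = 10^(0.4 |ΔM|) = 10^7.712 = 5.146×10^7

Star Q is more luminous, by a factor of 5.15×10^7.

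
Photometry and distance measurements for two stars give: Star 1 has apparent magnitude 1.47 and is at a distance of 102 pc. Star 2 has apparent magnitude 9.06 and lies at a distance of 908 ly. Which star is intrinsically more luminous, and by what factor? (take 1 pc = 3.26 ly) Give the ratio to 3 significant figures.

Star 1 is more luminous, by a factor of 146.

Star 1: M = m − 5 log₁₀ d + 5 = 1.47 − 5·2.0086 + 5 = -3.573
Star 2: d = 908 ly / 3.26 = 278.5 pc
Star 2: M = m − 5 log₁₀ d + 5 = 9.06 − 5·2.4449 + 5 = 1.836
ΔM = M_1 − M_2 = -3.573 − (1.836) = -5.409; smaller M is more luminous → Star 1.
L ratio = 10^(0.4 |ΔM|) = 10^2.163 = 145.7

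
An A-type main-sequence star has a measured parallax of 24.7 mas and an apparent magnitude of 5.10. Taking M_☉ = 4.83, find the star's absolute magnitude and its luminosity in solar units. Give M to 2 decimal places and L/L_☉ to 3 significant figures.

M ≈ 2.06; L/L_☉ ≈ 12.8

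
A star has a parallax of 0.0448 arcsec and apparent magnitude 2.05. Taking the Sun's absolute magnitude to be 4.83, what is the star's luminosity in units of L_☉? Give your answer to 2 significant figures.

L/L_☉ ≈ 64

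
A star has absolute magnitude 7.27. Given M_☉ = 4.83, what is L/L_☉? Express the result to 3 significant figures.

M − M_☉ = 7.27 − 4.83 = 2.440
L/L_☉ = 10^(−0.4 (M − M_☉)) = 10^-0.976 = 0.1057

L/L_☉ ≈ 0.106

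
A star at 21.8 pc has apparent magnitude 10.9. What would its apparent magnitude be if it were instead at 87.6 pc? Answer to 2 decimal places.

m ≈ 13.92

Flux ∝ 1/d², so Δm = 5 log₁₀(d₂/d₁) = 5 log₁₀(87.6/21.8) = 3.020
m₂ = m₁ + Δm = 10.9 + (3.020) = 13.920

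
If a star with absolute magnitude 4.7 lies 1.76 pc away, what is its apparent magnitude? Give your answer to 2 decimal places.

m ≈ 0.93

m = M + 5 log₁₀ d − 5 = 4.7 + 5·0.2455 − 5 = 0.928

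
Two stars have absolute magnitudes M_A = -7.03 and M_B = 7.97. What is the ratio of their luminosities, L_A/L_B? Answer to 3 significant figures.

L_A/L_B ≈ 1.00×10^6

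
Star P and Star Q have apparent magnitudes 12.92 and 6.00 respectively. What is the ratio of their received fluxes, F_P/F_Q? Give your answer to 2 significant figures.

F_P/F_Q ≈ 1.7×10^-3

Magnitude difference = 6.92
Flux ratio = 10^(−0.4 Δm) = 10^(−0.4 × 6.92) = 10^-2.768 = 1.706×10^-3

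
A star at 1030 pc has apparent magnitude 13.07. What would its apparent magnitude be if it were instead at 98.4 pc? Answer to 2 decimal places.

m ≈ 7.97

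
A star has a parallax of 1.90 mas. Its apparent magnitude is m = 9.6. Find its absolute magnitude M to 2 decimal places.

M ≈ 0.99

p = 1.90 mas = 1.90×10^-3″ → d = 1/p = 526.3 pc
5 log₁₀(d/10 pc) = 5 log₁₀(526.3) − 5 = 8.606
M = m − 5 log₁₀(d/10) = 9.6 − 8.606 = 0.994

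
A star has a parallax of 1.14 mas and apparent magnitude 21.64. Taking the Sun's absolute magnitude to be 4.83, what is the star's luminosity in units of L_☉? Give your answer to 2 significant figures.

d = 1/p = 1000/1.14 mas = 877.2 pc
M = m − 5 log₁₀ d + 5 = 21.64 − 5·2.9431 + 5 = 11.925
M − M_☉ = 11.925 − 4.83 = 7.095
L/L_☉ = 10^(−0.4 × 7.095) = 1.453×10^-3

L/L_☉ ≈ 1.5×10^-3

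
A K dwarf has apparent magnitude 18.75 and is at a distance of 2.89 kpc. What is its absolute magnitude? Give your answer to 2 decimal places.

d = 2.89 kpc = 2890 pc
5 log₁₀(d/10 pc) = 5 log₁₀(2890) − 5 = 12.304
M = m − 5 log₁₀(d/10) = 18.75 − 12.304 = 6.446

M ≈ 6.45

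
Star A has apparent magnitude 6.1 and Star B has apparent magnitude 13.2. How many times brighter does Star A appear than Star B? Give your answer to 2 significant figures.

Magnitude difference = -7.1
Flux ratio = 10^(−0.4 Δm) = 10^(−0.4 × -7.1) = 10^2.840 = 691.8

690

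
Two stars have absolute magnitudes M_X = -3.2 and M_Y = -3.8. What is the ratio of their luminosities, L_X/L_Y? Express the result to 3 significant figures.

L_X/L_Y ≈ 0.575

ΔM = M_X − M_Y = 0.6
L_X/L_Y = 10^(−0.4 ΔM) = 10^-0.240 = 0.5754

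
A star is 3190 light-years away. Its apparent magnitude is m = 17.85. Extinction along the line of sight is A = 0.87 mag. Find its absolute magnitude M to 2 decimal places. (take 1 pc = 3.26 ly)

d = 3190 ly / 3.26 = 978.5 pc
5 log₁₀(d/10 pc) = 5 log₁₀(978.5) − 5 = 9.953
M = m − 5 log₁₀(d/10) − A = 17.85 − 9.953 − 0.87 = 7.027

M ≈ 7.03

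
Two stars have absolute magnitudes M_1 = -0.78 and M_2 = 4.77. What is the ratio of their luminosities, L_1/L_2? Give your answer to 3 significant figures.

L_1/L_2 ≈ 166

ΔM = M_1 − M_2 = -5.55
L_1/L_2 = 10^(−0.4 ΔM) = 10^2.220 = 166.0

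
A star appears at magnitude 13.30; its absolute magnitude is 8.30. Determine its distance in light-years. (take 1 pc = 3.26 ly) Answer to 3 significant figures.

d ≈ 326 ly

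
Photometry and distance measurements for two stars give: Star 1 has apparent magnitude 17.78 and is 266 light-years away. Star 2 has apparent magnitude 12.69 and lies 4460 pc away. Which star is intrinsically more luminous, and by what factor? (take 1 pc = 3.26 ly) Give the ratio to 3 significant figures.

Star 1: d = 266 ly / 3.26 = 81.60 pc
Star 1: M = m − 5 log₁₀ d + 5 = 17.78 − 5·1.9117 + 5 = 13.222
Star 2: M = m − 5 log₁₀ d + 5 = 12.69 − 5·3.6493 + 5 = -0.557
ΔM = M_1 − M_2 = 13.222 − (-0.557) = 13.778; smaller M is more luminous → Star 2.
L ratio = 10^(0.4 |ΔM|) = 10^5.511 = 324600

Star 2 is more luminous, by a factor of 325000.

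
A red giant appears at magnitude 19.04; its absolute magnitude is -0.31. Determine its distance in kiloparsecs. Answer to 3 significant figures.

Distance modulus: m − M = 19.04 − (-0.31) = 19.350
m − M = 5 log₁₀ d − 5
log₁₀ d = (m − M)/5 + 1 = 4.8700
d = 10^4.8700 = 74130 pc
= 74.13 kpc

d ≈ 74.1 kpc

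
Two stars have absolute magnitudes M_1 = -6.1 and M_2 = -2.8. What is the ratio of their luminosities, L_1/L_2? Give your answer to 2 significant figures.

L_1/L_2 ≈ 21

ΔM = M_1 − M_2 = -3.3
L_1/L_2 = 10^(−0.4 ΔM) = 10^1.320 = 20.89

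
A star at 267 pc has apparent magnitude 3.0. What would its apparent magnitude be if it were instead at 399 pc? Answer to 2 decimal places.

m ≈ 3.87

Flux ∝ 1/d², so Δm = 5 log₁₀(d₂/d₁) = 5 log₁₀(399/267) = 0.872
m₂ = m₁ + Δm = 3.0 + (0.872) = 3.872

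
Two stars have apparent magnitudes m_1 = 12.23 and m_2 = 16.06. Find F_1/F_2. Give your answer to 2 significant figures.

Δm = 12.23 − (16.06) = -3.83
Flux ratio = 10^(−0.4 Δm) = 10^(−0.4 × -3.83) = 10^1.532 = 34.04

F_1/F_2 ≈ 34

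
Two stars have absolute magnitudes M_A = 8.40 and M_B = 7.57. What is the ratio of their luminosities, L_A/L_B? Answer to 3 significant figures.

L_A/L_B ≈ 0.466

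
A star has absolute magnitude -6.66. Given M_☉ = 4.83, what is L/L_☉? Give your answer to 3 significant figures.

M − M_☉ = -6.66 − 4.83 = -11.490
L/L_☉ = 10^(−0.4 (M − M_☉)) = 10^4.596 = 39450

L/L_☉ ≈ 39400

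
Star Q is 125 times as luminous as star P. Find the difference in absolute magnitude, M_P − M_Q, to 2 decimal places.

Pogson: ΔM = −2.5 log₁₀(ratio) = −2.5 log₁₀(125) = −2.5 × 2.0969 = -5.242
Star Q is brighter so has the smaller magnitude: M_P − M_Q is positive.

M_P − M_Q ≈ 5.24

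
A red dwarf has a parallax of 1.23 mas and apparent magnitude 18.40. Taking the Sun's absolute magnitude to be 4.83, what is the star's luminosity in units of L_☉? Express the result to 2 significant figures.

L/L_☉ ≈ 0.025

d = 1/p = 1000/1.23 mas = 813.0 pc
M = m − 5 log₁₀ d + 5 = 18.40 − 5·2.9101 + 5 = 8.850
M − M_☉ = 8.850 − 4.83 = 4.020
L/L_☉ = 10^(−0.4 × 4.020) = 0.02467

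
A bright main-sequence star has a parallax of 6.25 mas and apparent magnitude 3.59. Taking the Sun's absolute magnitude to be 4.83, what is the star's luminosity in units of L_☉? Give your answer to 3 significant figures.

L/L_☉ ≈ 802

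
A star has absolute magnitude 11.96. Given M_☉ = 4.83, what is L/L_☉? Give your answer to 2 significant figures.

L/L_☉ ≈ 1.4×10^-3

M − M_☉ = 11.96 − 4.83 = 7.130
L/L_☉ = 10^(−0.4 (M − M_☉)) = 10^-2.852 = 1.406×10^-3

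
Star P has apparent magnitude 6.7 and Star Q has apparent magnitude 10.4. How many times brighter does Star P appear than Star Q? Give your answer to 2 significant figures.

30

Magnitude difference = -3.7
Flux ratio = 10^(−0.4 Δm) = 10^(−0.4 × -3.7) = 10^1.480 = 30.20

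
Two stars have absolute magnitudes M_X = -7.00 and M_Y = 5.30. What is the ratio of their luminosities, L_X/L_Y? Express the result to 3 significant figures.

L_X/L_Y ≈ 83200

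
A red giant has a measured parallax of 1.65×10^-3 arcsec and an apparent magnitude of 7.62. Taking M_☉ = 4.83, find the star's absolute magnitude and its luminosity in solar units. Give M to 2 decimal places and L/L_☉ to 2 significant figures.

d = 1/p = 1/1.65×10^-3″ = 606.1 pc
M = m − 5 log₁₀ d + 5 = 7.62 − 5·2.7825 + 5 = -1.293
M − M_☉ = -1.293 − 4.83 = -6.123
L/L_☉ = 10^(−0.4 × -6.123) = 281.2

M ≈ -1.29; L/L_☉ ≈ 280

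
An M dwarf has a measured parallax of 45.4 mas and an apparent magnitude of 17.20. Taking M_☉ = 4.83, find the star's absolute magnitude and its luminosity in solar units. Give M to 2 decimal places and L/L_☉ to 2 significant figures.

M ≈ 15.49; L/L_☉ ≈ 5.5×10^-5

d = 1/p = 1000/45.4 mas = 22.03 pc
M = m − 5 log₁₀ d + 5 = 17.20 − 5·1.3429 + 5 = 15.485
M − M_☉ = 15.485 − 4.83 = 10.655
L/L_☉ = 10^(−0.4 × 10.655) = 5.469×10^-5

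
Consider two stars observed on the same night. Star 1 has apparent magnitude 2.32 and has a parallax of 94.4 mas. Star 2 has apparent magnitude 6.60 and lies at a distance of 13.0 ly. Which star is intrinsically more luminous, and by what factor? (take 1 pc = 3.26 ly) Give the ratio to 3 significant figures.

Star 1 is more luminous, by a factor of 364.

Star 1: p = 94.4 mas = 0.0944″ → d = 1/p = 10.59 pc
Star 1: M = m − 5 log₁₀ d + 5 = 2.32 − 5·1.0250 + 5 = 2.195
Star 2: d = 13.0 ly / 3.26 = 3.988 pc
Star 2: M = m − 5 log₁₀ d + 5 = 6.60 − 5·0.6007 + 5 = 8.596
ΔM = M_1 − M_2 = 2.195 − (8.596) = -6.402; smaller M is more luminous → Star 1.
L ratio = 10^(0.4 |ΔM|) = 10^2.561 = 363.6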